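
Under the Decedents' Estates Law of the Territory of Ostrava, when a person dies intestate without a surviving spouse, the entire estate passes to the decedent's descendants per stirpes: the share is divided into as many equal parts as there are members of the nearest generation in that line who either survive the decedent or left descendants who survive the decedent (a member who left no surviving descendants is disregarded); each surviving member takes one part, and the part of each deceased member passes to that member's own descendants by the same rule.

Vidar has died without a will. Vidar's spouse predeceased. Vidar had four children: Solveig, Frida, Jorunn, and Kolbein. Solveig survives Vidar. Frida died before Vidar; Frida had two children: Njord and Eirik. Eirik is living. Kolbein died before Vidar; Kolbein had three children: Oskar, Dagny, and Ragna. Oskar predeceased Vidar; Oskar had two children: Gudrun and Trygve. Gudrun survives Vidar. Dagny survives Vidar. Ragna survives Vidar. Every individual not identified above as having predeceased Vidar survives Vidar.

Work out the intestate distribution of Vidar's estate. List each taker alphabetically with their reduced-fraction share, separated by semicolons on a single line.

There is no surviving spouse, so the entire estate passes to Vidar's descendants per stirpes.
The estate is divided into 4 equal shares of 1/4 among Solveig, Frida, Jorunn, Kolbein.
Solveig is living and takes 1/4.
Frida predeceased; the 1/4 allotted to Frida's branch passes to Frida's issue by representation.
The 1/4 is divided into 2 equal shares of 1/8 among Njord, Eirik.
Njord is living and takes 1/8.
Eirik is living and takes 1/8.
Jorunn is living and takes 1/4.
Kolbein predeceased; the 1/4 allotted to Kolbein's branch passes to Kolbein's issue by representation.
The 1/4 is divided into 3 equal shares of 1/12 among Oskar, Dagny, Ragna.
Oskar predeceased; the 1/12 allotted to Oskar's branch passes to Oskar's issue by representation.
The 1/12 is divided into 2 equal shares of 1/24 among Gudrun, Trygve.
Gudrun is living and takes 1/24.
Trygve is living and takes 1/24.
Dagny is living and takes 1/12.
Ragna is living and takes 1/12.

Dagny 1/12; Eirik 1/8; Gudrun 1/24; Jorunn 1/4; Njord 1/8; Ragna 1/12; Solveig 1/4; Trygve 1/24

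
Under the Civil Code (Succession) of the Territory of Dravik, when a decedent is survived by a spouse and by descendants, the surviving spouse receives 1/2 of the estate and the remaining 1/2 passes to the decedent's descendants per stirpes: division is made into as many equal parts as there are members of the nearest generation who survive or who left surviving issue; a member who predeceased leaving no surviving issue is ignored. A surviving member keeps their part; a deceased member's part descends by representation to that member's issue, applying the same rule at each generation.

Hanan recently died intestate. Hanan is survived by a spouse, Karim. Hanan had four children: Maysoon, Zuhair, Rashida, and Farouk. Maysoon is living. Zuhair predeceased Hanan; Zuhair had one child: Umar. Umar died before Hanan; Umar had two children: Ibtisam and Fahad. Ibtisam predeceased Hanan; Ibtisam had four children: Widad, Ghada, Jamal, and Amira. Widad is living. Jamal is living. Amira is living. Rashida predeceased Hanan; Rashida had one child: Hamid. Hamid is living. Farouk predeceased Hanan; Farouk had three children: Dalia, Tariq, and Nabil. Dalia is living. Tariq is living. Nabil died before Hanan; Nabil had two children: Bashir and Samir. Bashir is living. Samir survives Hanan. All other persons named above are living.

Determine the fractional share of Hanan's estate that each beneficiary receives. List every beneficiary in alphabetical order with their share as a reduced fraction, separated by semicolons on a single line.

Amira 1/64; Bashir 1/48; Dalia 1/24; Fahad 1/16; Ghada 1/64; Hamid 1/8; Jamal 1/64; Karim 1/2; Maysoon 1/8; Samir 1/48; Tariq 1/24; Widad 1/64

Karim, as surviving spouse, takes 1/2.
The remaining 1/2 passes to Hanan's descendants per stirpes.
The 1/2 is divided into 4 equal shares of 1/8 among Maysoon, Zuhair, Rashida, Farouk.
Maysoon is living and takes 1/8.
Zuhair predeceased; the 1/8 allotted to Zuhair's branch passes to Zuhair's issue by representation.
Umar's line is the sole branch at this level, so the full 1/8 passes to Umar's issue by representation.
The 1/8 is divided into 2 equal shares of 1/16 among Ibtisam, Fahad.
Ibtisam predeceased; the 1/16 allotted to Ibtisam's branch passes to Ibtisam's issue by representation.
The 1/16 is divided into 4 equal shares of 1/64 among Widad, Ghada, Jamal, Amira.
Widad is living and takes 1/64.
Ghada is living and takes 1/64.
Jamal is living and takes 1/64.
Amira is living and takes 1/64.
Fahad is living and takes 1/16.
Rashida predeceased; the 1/8 allotted to Rashida's branch passes to Rashida's issue by representation.
Hamid is the sole taker at this level and receives the full 1/8.
Farouk predeceased; the 1/8 allotted to Farouk's branch passes to Farouk's issue by representation.
The 1/8 is divided into 3 equal shares of 1/24 among Dalia, Tariq, Nabil.
Dalia is living and takes 1/24.
Tariq is living and takes 1/24.
Nabil predeceased; the 1/24 allotted to Nabil's branch passes to Nabil's issue by representation.
The 1/24 is divided into 2 equal shares of 1/48 among Bashir, Samir.
Bashir is living and takes 1/48.
Samir is living and takes 1/48.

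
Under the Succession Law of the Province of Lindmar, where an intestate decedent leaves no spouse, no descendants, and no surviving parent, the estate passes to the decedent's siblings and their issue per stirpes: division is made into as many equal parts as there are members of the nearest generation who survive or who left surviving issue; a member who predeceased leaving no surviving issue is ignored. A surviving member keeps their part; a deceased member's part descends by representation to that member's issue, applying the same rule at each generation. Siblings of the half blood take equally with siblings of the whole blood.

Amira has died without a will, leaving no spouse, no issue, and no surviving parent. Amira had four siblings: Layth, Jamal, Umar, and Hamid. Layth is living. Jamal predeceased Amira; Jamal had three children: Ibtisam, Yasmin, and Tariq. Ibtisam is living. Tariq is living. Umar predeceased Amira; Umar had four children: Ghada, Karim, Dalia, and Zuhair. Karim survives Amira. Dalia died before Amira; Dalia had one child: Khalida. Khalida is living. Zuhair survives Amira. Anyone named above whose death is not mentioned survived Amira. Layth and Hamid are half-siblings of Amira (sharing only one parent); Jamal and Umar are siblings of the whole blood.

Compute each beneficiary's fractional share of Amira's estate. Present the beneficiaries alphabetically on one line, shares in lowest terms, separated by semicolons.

No spouse, descendants, or parent survives, so the estate passes to Amira's siblings per stirpes.
Half-blood and whole-blood siblings take equally under the stated rule.
The estate is divided into 4 equal shares of 1/4 among Layth, Jamal, Umar, Hamid.
Layth is living and takes 1/4.
Jamal predeceased; the 1/4 allotted to Jamal's branch passes to Jamal's issue by representation.
The 1/4 is divided into 3 equal shares of 1/12 among Ibtisam, Yasmin, Tariq.
Ibtisam is living and takes 1/12.
Yasmin is living and takes 1/12.
Tariq is living and takes 1/12.
Umar predeceased; the 1/4 allotted to Umar's branch passes to Umar's issue by representation.
The 1/4 is divided into 4 equal shares of 1/16 among Ghada, Karim, Dalia, Zuhair.
Ghada is living and takes 1/16.
Karim is living and takes 1/16.
Dalia predeceased; the 1/16 allotted to Dalia's branch passes to Dalia's issue by representation.
Khalida is the sole taker at this level and receives the full 1/16.
Zuhair is living and takes 1/16.
Hamid is living and takes 1/4.

Ghada 1/16; Hamid 1/4; Ibtisam 1/12; Karim 1/16; Khalida 1/16; Layth 1/4; Tariq 1/12; Yasmin 1/12; Zuhair 1/16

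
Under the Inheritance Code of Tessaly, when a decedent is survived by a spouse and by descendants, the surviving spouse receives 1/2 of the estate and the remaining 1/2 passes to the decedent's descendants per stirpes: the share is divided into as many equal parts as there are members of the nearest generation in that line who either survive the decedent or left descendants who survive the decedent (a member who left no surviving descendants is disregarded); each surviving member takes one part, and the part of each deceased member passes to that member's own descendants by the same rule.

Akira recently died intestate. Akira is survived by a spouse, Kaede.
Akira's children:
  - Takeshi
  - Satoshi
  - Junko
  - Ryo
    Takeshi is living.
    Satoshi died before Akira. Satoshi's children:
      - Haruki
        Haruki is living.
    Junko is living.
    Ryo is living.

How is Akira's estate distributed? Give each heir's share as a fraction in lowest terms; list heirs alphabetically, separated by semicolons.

Kaede, as surviving spouse, takes 1/2.
The remaining 1/2 passes to Akira's descendants per stirpes.
The 1/2 is divided into 4 equal shares of 1/8 among Takeshi, Satoshi, Junko, Ryo.
Takeshi is living and takes 1/8.
Satoshi predeceased; the 1/8 allotted to Satoshi's branch passes to Satoshi's issue by representation.
Haruki is the sole taker at this level and receives the full 1/8.
Junko is living and takes 1/8.
Ryo is living and takes 1/8.

Haruki 1/8; Junko 1/8; Kaede 1/2; Ryo 1/8; Takeshi 1/8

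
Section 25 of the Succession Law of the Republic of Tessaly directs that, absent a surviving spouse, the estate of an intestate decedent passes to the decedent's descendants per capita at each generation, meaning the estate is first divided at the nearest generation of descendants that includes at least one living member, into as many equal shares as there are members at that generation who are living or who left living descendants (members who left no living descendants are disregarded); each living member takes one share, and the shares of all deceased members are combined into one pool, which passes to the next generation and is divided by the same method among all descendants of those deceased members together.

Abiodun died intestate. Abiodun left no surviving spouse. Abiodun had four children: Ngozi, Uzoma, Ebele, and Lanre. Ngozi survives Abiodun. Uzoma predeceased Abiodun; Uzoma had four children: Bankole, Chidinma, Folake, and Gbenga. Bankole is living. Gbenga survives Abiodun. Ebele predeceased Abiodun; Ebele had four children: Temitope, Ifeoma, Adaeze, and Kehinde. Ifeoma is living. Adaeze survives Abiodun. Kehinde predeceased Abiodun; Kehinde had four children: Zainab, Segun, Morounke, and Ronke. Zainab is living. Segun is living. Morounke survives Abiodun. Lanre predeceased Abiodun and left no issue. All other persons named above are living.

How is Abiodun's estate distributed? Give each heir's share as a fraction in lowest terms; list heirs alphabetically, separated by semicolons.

Adaeze 1/12; Bankole 1/12; Chidinma 1/12; Folake 1/12; Gbenga 1/12; Ifeoma 1/12; Morounke 1/48; Ngozi 1/3; Ronke 1/48; Segun 1/48; Temitope 1/12; Zainab 1/48

There is no surviving spouse, so the entire estate passes to Abiodun's descendants per capita at each generation.
At generation 1 (Ngozi, Uzoma, Ebele) there are 3 shares of (1)/3 = 1/3 each.
Living: Ngozi — each takes 1/3.
Deceased: Uzoma and Ebele. Their combined 2/3 is pooled and carried to generation 2.
At generation 2 (Bankole, Chidinma, Folake, Gbenga, Temitope, Ifeoma, Adaeze, Kehinde) there are 8 shares of (2/3)/8 = 1/12 each.
Living: Bankole, Chidinma, Folake, Gbenga, Temitope, Ifeoma, and Adaeze — each takes 1/12.
Deceased: Kehinde. That 1/12 share is carried to generation 3.
At generation 3 (Zainab, Segun, Morounke, Ronke) there are 4 shares of (1/12)/4 = 1/48 each.
Living: Zainab, Segun, Morounke, and Ronke — each takes 1/48.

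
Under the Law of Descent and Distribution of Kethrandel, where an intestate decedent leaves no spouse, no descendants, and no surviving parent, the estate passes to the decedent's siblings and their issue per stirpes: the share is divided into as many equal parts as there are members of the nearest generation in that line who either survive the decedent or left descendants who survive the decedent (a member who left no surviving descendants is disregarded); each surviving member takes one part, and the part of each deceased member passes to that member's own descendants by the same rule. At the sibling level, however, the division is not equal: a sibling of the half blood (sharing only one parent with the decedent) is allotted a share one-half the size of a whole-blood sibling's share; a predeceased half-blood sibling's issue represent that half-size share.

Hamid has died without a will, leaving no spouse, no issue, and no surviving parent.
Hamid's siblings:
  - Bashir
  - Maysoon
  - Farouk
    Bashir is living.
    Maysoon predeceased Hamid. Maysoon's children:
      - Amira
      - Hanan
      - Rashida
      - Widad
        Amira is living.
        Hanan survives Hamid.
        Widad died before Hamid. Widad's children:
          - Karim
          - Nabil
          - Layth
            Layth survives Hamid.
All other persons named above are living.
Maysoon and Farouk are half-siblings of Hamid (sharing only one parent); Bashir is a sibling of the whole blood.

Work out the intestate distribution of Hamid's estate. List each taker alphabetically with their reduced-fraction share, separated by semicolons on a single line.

No spouse, descendants, or parent survives, so the estate passes to Hamid's siblings per stirpes.
Half-blood siblings count for one-half the weight of whole-blood siblings at the initial division.
Dividing 1 in proportion to weights (total weight 2): Bashir (weight 1) → 1/2; Maysoon (weight 1/2) → 1/4; Farouk (weight 1/2) → 1/4.
Bashir is living and takes 1/2.
Maysoon predeceased; the 1/4 allotted to Maysoon's branch passes to Maysoon's issue by representation.
The 1/4 is divided into 4 equal shares of 1/16 among Amira, Hanan, Rashida, Widad.
Amira is living and takes 1/16.
Hanan is living and takes 1/16.
Rashida is living and takes 1/16.
Widad predeceased; the 1/16 allotted to Widad's branch passes to Widad's issue by representation.
The 1/16 is divided into 3 equal shares of 1/48 among Karim, Nabil, Layth.
Karim is living and takes 1/48.
Nabil is living and takes 1/48.
Layth is living and takes 1/48.
Farouk is living and takes 1/4.

Amira 1/16; Bashir 1/2; Farouk 1/4; Hanan 1/16; Karim 1/48; Layth 1/48; Nabil 1/48; Rashida 1/16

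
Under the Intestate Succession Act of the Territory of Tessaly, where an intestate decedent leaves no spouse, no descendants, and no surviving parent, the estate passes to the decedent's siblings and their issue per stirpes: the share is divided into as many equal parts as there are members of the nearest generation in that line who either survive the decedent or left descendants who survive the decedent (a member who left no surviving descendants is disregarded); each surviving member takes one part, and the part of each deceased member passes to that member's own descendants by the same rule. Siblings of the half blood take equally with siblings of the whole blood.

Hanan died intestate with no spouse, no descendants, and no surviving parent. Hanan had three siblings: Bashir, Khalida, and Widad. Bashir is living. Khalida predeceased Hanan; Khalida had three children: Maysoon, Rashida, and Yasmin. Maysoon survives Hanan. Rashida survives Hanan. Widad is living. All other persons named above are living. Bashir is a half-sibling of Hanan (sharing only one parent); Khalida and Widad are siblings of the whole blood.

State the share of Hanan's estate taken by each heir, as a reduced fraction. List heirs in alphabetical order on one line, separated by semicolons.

No spouse, descendants, or parent survives, so the estate passes to Hanan's siblings per stirpes.
Half-blood and whole-blood siblings take equally under the stated rule.
The estate is divided into 3 equal shares of 1/3 among Bashir, Khalida, Widad.
Bashir is living and takes 1/3.
Khalida predeceased; the 1/3 allotted to Khalida's branch passes to Khalida's issue by representation.
The 1/3 is divided into 3 equal shares of 1/9 among Maysoon, Rashida, Yasmin.
Maysoon is living and takes 1/9.
Rashida is living and takes 1/9.
Yasmin is living and takes 1/9.
Widad is living and takes 1/3.

Bashir 1/3; Maysoon 1/9; Rashida 1/9; Widad 1/3; Yasmin 1/9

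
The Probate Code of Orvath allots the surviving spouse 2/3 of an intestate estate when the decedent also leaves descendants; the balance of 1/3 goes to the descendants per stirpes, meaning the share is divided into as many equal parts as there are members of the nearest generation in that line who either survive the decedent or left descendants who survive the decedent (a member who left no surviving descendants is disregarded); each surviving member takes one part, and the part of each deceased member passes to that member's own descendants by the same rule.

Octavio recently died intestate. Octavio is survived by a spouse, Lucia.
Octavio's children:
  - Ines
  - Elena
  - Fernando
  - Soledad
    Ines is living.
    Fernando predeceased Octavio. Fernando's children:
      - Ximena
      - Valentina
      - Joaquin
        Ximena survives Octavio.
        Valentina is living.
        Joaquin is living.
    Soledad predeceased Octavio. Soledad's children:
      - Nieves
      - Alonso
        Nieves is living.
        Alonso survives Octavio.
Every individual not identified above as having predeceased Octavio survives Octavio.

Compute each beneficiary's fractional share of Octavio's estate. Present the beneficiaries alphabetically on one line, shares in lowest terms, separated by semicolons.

Lucia, as surviving spouse, takes 2/3.
The remaining 1/3 passes to Octavio's descendants per stirpes.
The 1/3 is divided into 4 equal shares of 1/12 among Ines, Elena, Fernando, Soledad.
Ines is living and takes 1/12.
Elena is living and takes 1/12.
Fernando predeceased; the 1/12 allotted to Fernando's branch passes to Fernando's issue by representation.
The 1/12 is divided into 3 equal shares of 1/36 among Ximena, Valentina, Joaquin.
Ximena is living and takes 1/36.
Valentina is living and takes 1/36.
Joaquin is living and takes 1/36.
Soledad predeceased; the 1/12 allotted to Soledad's branch passes to Soledad's issue by representation.
The 1/12 is divided into 2 equal shares of 1/24 among Nieves, Alonso.
Nieves is living and takes 1/24.
Alonso is living and takes 1/24.

Alonso 1/24; Elena 1/12; Ines 1/12; Joaquin 1/36; Lucia 2/3; Nieves 1/24; Valentina 1/36; Ximena 1/36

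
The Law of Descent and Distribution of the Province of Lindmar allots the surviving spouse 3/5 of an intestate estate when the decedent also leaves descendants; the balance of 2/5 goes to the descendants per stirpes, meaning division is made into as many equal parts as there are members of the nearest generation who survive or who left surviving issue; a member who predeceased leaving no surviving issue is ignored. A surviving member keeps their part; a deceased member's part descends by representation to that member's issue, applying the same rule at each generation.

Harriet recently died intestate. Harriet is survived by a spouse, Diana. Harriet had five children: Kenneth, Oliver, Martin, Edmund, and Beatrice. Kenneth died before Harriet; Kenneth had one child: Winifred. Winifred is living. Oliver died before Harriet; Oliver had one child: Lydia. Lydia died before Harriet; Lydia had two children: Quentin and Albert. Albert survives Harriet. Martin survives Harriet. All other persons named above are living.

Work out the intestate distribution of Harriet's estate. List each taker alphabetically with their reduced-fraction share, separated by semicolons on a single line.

Diana, as surviving spouse, takes 3/5.
The remaining 2/5 passes to Harriet's descendants per stirpes.
The 2/5 is divided into 5 equal shares of 2/25 among Kenneth, Oliver, Martin, Edmund, Beatrice.
Kenneth predeceased; the 2/25 allotted to Kenneth's branch passes to Kenneth's issue by representation.
Winifred is the sole taker at this level and receives the full 2/25.
Oliver predeceased; the 2/25 allotted to Oliver's branch passes to Oliver's issue by representation.
Lydia's line is the sole branch at this level, so the full 2/25 passes to Lydia's issue by representation.
The 2/25 is divided into 2 equal shares of 1/25 among Quentin, Albert.
Quentin is living and takes 1/25.
Albert is living and takes 1/25.
Martin is living and takes 2/25.
Edmund is living and takes 2/25.
Beatrice is living and takes 2/25.

Albert 1/25; Beatrice 2/25; Diana 3/5; Edmund 2/25; Martin 2/25; Quentin 1/25; Winifred 2/25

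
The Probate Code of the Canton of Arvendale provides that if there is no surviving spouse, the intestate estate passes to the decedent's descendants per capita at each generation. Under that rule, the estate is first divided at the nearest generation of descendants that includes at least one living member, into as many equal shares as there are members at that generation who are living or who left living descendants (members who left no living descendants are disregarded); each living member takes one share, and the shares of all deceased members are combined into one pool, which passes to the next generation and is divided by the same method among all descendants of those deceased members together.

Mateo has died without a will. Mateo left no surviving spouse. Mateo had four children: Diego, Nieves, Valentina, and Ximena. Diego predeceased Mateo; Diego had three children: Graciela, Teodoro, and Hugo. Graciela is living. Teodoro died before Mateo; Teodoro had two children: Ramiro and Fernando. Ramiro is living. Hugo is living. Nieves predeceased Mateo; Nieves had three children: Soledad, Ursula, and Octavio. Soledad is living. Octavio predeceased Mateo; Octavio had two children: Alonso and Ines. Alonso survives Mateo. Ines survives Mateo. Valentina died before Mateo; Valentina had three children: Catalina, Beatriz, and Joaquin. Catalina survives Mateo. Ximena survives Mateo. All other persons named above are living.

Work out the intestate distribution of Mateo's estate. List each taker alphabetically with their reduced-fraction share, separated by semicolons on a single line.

There is no surviving spouse, so the entire estate passes to Mateo's descendants per capita at each generation.
At generation 1 (Diego, Nieves, Valentina, Ximena) there are 4 shares of (1)/4 = 1/4 each.
Living: Ximena — each takes 1/4.
Deceased: Diego, Nieves, and Valentina. Their combined 3/4 is pooled and carried to generation 2.
At generation 2 (Graciela, Teodoro, Hugo, Soledad, Ursula, Octavio, Catalina, Beatriz, Joaquin) there are 9 shares of (3/4)/9 = 1/12 each.
Living: Graciela, Hugo, Soledad, Ursula, Catalina, Beatriz, and Joaquin — each takes 1/12.
Deceased: Teodoro and Octavio. Their combined 1/6 is pooled and carried to generation 3.
At generation 3 (Ramiro, Fernando, Alonso, Ines) there are 4 shares of (1/6)/4 = 1/24 each.
Living: Ramiro, Fernando, Alonso, and Ines — each takes 1/24.

Alonso 1/24; Beatriz 1/12; Catalina 1/12; Fernando 1/24; Graciela 1/12; Hugo 1/12; Ines 1/24; Joaquin 1/12; Ramiro 1/24; Soledad 1/12; Ursula 1/12; Ximena 1/4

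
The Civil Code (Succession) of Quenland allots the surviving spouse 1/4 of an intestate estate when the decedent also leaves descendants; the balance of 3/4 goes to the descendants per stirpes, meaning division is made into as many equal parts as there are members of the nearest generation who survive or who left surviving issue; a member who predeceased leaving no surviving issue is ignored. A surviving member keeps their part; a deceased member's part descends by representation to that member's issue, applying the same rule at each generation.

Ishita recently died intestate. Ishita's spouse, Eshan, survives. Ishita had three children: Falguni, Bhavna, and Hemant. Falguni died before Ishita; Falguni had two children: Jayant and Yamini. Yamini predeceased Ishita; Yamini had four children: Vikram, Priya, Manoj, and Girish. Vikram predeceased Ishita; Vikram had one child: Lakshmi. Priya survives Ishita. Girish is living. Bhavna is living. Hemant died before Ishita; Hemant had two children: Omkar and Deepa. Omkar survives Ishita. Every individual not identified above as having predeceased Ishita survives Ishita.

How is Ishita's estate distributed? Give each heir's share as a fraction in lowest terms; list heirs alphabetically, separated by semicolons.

Bhavna 1/4; Deepa 1/8; Eshan 1/4; Girish 1/32; Jayant 1/8; Lakshmi 1/32; Manoj 1/32; Omkar 1/8; Priya 1/32

Eshan, as surviving spouse, takes 1/4.
The remaining 3/4 passes to Ishita's descendants per stirpes.
The 3/4 is divided into 3 equal shares of 1/4 among Falguni, Bhavna, Hemant.
Falguni predeceased; the 1/4 allotted to Falguni's branch passes to Falguni's issue by representation.
The 1/4 is divided into 2 equal shares of 1/8 among Jayant, Yamini.
Jayant is living and takes 1/8.
Yamini predeceased; the 1/8 allotted to Yamini's branch passes to Yamini's issue by representation.
The 1/8 is divided into 4 equal shares of 1/32 among Vikram, Priya, Manoj, Girish.
Vikram predeceased; the 1/32 allotted to Vikram's branch passes to Vikram's issue by representation.
Lakshmi is the sole taker at this level and receives the full 1/32.
Priya is living and takes 1/32.
Manoj is living and takes 1/32.
Girish is living and takes 1/32.
Bhavna is living and takes 1/4.
Hemant predeceased; the 1/4 allotted to Hemant's branch passes to Hemant's issue by representation.
The 1/4 is divided into 2 equal shares of 1/8 among Omkar, Deepa.
Omkar is living and takes 1/8.
Deepa is living and takes 1/8.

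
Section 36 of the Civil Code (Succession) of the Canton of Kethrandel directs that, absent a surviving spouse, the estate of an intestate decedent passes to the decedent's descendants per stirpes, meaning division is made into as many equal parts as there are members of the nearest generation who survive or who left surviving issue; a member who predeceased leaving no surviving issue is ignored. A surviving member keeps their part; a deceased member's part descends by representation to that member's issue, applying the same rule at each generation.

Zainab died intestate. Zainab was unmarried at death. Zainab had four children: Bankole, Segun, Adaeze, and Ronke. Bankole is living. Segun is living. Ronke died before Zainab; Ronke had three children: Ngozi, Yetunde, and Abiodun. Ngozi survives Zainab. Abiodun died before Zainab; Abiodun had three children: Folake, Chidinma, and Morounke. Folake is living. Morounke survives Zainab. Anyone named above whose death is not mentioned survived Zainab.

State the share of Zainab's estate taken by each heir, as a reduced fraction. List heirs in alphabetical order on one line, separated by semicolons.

Adaeze 1/4; Bankole 1/4; Chidinma 1/36; Folake 1/36; Morounke 1/36; Ngozi 1/12; Segun 1/4; Yetunde 1/12

There is no surviving spouse, so the entire estate passes to Zainab's descendants per stirpes.
The estate is divided into 4 equal shares of 1/4 among Bankole, Segun, Adaeze, Ronke.
Bankole is living and takes 1/4.
Segun is living and takes 1/4.
Adaeze is living and takes 1/4.
Ronke predeceased; the 1/4 allotted to Ronke's branch passes to Ronke's issue by representation.
The 1/4 is divided into 3 equal shares of 1/12 among Ngozi, Yetunde, Abiodun.
Ngozi is living and takes 1/12.
Yetunde is living and takes 1/12.
Abiodun predeceased; the 1/12 allotted to Abiodun's branch passes to Abiodun's issue by representation.
The 1/12 is divided into 3 equal shares of 1/36 among Folake, Chidinma, Morounke.
Folake is living and takes 1/36.
Chidinma is living and takes 1/36.
Morounke is living and takes 1/36.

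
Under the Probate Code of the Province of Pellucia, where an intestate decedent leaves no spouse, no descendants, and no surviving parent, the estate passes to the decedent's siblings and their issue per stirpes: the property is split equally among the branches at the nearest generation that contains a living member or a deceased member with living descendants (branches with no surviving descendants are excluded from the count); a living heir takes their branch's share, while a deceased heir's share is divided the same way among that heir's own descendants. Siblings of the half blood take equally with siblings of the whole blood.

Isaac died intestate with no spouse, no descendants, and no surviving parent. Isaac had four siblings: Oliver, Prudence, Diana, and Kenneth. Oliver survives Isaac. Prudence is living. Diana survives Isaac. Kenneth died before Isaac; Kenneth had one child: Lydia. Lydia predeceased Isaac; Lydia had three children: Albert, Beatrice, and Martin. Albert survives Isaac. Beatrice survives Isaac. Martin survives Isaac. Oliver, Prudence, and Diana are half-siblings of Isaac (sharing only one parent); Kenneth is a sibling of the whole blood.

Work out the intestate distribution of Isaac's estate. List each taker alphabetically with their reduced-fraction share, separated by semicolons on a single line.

No spouse, descendants, or parent survives, so the estate passes to Isaac's siblings per stirpes.
Half-blood and whole-blood siblings take equally under the stated rule.
The estate is divided into 4 equal shares of 1/4 among Oliver, Prudence, Diana, Kenneth.
Oliver is living and takes 1/4.
Prudence is living and takes 1/4.
Diana is living and takes 1/4.
Kenneth predeceased; the 1/4 allotted to Kenneth's branch passes to Kenneth's issue by representation.
Lydia's line is the sole branch at this level, so the full 1/4 passes to Lydia's issue by representation.
The 1/4 is divided into 3 equal shares of 1/12 among Albert, Beatrice, Martin.
Albert is living and takes 1/12.
Beatrice is living and takes 1/12.
Martin is living and takes 1/12.

Albert 1/12; Beatrice 1/12; Diana 1/4; Martin 1/12; Oliver 1/4; Prudence 1/4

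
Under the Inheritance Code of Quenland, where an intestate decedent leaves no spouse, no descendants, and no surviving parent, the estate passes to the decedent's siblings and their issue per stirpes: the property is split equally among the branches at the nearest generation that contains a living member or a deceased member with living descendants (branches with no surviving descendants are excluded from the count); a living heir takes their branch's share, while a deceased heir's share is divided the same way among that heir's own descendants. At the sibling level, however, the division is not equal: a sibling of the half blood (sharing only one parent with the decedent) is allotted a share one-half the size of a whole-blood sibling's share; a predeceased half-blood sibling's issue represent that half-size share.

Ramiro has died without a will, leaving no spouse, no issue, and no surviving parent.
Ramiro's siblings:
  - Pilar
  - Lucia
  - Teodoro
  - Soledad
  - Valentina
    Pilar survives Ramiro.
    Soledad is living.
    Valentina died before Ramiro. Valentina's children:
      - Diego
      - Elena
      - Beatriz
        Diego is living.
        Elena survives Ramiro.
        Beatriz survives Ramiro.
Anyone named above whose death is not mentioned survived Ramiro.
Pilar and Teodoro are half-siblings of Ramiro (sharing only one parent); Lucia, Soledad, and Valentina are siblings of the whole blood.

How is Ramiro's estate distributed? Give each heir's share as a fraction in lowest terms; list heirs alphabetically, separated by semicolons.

Beatriz 1/12; Diego 1/12; Elena 1/12; Lucia 1/4; Pilar 1/8; Soledad 1/4; Teodoro 1/8

No spouse, descendants, or parent survives, so the estate passes to Ramiro's siblings per stirpes.
Half-blood siblings count for one-half the weight of whole-blood siblings at the initial division.
Dividing 1 in proportion to weights (total weight 4): Pilar (weight 1/2) → 1/8; Lucia (weight 1) → 1/4; Teodoro (weight 1/2) → 1/8; Soledad (weight 1) → 1/4; Valentina (weight 1) → 1/4.
Pilar is living and takes 1/8.
Lucia is living and takes 1/4.
Teodoro is living and takes 1/8.
Soledad is living and takes 1/4.
Valentina predeceased; the 1/4 allotted to Valentina's branch passes to Valentina's issue by representation.
The 1/4 is divided into 3 equal shares of 1/12 among Diego, Elena, Beatriz.
Diego is living and takes 1/12.
Elena is living and takes 1/12.
Beatriz is living and takes 1/12.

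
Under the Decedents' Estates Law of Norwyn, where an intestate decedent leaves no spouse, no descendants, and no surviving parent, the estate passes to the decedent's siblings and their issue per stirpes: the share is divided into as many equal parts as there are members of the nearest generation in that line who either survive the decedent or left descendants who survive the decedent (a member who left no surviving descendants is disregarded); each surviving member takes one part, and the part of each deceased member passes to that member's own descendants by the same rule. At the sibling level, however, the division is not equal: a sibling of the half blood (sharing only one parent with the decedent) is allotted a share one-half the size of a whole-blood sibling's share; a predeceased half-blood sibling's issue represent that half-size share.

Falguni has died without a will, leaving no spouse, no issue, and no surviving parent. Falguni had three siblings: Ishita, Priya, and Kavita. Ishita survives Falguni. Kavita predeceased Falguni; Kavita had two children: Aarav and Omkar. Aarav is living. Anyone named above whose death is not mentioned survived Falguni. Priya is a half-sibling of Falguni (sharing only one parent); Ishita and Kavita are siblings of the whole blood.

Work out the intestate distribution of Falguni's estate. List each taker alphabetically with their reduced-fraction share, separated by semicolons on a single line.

Aarav 1/5; Ishita 2/5; Omkar 1/5; Priya 1/5

No spouse, descendants, or parent survives, so the estate passes to Falguni's siblings per stirpes.
Half-blood siblings count for one-half the weight of whole-blood siblings at the initial division.
Dividing 1 in proportion to weights (total weight 5/2): Ishita (weight 1) → 2/5; Priya (weight 1/2) → 1/5; Kavita (weight 1) → 2/5.
Ishita is living and takes 2/5.
Priya is living and takes 1/5.
Kavita predeceased; the 2/5 allotted to Kavita's branch passes to Kavita's issue by representation.
The 2/5 is divided into 2 equal shares of 1/5 among Aarav, Omkar.
Aarav is living and takes 1/5.
Omkar is living and takes 1/5.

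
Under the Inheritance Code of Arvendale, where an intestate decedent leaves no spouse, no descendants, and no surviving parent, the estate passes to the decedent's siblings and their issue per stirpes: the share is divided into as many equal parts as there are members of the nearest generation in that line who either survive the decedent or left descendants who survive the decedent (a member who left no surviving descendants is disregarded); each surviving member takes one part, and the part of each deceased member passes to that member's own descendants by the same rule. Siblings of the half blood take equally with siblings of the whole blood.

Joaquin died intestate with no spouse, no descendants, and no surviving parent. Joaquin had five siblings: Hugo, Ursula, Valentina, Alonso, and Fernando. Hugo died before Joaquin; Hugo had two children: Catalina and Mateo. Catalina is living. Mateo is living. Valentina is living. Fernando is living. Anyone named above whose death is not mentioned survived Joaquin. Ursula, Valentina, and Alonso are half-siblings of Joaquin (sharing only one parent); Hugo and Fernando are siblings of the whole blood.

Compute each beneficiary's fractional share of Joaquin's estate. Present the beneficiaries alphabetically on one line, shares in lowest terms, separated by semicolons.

Alonso 1/5; Catalina 1/10; Fernando 1/5; Mateo 1/10; Ursula 1/5; Valentina 1/5

No spouse, descendants, or parent survives, so the estate passes to Joaquin's siblings per stirpes.
Half-blood and whole-blood siblings take equally under the stated rule.
The estate is divided into 5 equal shares of 1/5 among Hugo, Ursula, Valentina, Alonso, Fernando.
Hugo predeceased; the 1/5 allotted to Hugo's branch passes to Hugo's issue by representation.
The 1/5 is divided into 2 equal shares of 1/10 among Catalina, Mateo.
Catalina is living and takes 1/10.
Mateo is living and takes 1/10.
Ursula is living and takes 1/5.
Valentina is living and takes 1/5.
Alonso is living and takes 1/5.
Fernando is living and takes 1/5.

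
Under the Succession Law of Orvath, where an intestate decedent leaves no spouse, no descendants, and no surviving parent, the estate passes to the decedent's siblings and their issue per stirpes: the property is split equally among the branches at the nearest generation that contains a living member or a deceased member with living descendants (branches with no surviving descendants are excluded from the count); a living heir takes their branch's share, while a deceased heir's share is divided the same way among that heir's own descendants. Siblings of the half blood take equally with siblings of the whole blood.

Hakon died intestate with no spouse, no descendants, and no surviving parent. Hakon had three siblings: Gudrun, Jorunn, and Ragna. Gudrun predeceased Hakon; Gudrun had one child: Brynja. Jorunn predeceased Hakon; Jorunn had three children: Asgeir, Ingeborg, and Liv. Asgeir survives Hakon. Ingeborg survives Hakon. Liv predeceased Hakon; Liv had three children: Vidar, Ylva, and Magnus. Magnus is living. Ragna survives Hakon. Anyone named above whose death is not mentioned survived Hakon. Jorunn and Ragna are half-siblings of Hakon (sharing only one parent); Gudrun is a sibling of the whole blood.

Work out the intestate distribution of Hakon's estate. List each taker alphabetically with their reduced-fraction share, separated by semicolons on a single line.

Asgeir 1/9; Brynja 1/3; Ingeborg 1/9; Magnus 1/27; Ragna 1/3; Vidar 1/27; Ylva 1/27

No spouse, descendants, or parent survives, so the estate passes to Hakon's siblings per stirpes.
Half-blood and whole-blood siblings take equally under the stated rule.
The estate is divided into 3 equal shares of 1/3 among Gudrun, Jorunn, Ragna.
Gudrun predeceased; the 1/3 allotted to Gudrun's branch passes to Gudrun's issue by representation.
Brynja is the sole taker at this level and receives the full 1/3.
Jorunn predeceased; the 1/3 allotted to Jorunn's branch passes to Jorunn's issue by representation.
The 1/3 is divided into 3 equal shares of 1/9 among Asgeir, Ingeborg, Liv.
Asgeir is living and takes 1/9.
Ingeborg is living and takes 1/9.
Liv predeceased; the 1/9 allotted to Liv's branch passes to Liv's issue by representation.
The 1/9 is divided into 3 equal shares of 1/27 among Vidar, Ylva, Magnus.
Vidar is living and takes 1/27.
Ylva is living and takes 1/27.
Magnus is living and takes 1/27.
Ragna is living and takes 1/3.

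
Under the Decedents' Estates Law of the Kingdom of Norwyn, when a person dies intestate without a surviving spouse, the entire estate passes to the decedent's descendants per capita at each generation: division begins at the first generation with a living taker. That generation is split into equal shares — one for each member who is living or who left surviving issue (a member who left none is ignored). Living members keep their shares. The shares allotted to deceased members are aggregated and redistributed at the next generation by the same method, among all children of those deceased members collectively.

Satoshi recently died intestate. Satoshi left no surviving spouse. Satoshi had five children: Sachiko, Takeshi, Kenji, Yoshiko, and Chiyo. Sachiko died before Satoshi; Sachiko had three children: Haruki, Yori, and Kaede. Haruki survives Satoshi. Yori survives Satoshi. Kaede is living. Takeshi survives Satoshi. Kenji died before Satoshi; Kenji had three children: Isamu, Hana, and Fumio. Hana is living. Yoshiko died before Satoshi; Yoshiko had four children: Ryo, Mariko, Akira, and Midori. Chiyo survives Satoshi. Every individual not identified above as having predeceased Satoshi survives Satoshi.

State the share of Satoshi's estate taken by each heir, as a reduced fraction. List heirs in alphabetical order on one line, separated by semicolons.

There is no surviving spouse, so the entire estate passes to Satoshi's descendants per capita at each generation.
At generation 1 (Sachiko, Takeshi, Kenji, Yoshiko, Chiyo) there are 5 shares of (1)/5 = 1/5 each.
Living: Takeshi and Chiyo — each takes 1/5.
Deceased: Sachiko, Kenji, and Yoshiko. Their combined 3/5 is pooled and carried to generation 2.
At generation 2 (Haruki, Yori, Kaede, Isamu, Hana, Fumio, Ryo, Mariko, Akira, Midori) there are 10 shares of (3/5)/10 = 3/50 each.
Living: Haruki, Yori, Kaede, Isamu, Hana, Fumio, Ryo, Mariko, Akira, and Midori — each takes 3/50.

Akira 3/50; Chiyo 1/5; Fumio 3/50; Hana 3/50; Haruki 3/50; Isamu 3/50; Kaede 3/50; Mariko 3/50; Midori 3/50; Ryo 3/50; Takeshi 1/5; Yori 3/50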